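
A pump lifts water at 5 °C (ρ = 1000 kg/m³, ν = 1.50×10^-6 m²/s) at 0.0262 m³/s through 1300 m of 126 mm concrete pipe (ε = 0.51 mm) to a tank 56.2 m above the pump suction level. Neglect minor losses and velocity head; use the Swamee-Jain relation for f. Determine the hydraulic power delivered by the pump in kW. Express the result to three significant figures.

V = 4Q/(πD²) = 2.101 m/s; Re = 1.77×10^5; ε/D = 0.00405; f = 0.02932
h_f = f(L/D)V²/2g = 68.08 m
Total head H = z + h_f = 56.2 + 68.08 = 124.3 m
P_hyd = ρgQH = 1000·9.81·0.0262·124.3 = 31.94 kW

P_hyd ≈ 31.9 kW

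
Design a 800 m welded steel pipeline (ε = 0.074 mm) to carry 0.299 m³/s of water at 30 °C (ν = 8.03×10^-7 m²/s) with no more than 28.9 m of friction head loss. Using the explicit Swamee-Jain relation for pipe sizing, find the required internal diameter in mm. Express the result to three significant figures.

Swamee-Jain (Type III): D = 0.66·[ε^1.25·(LQ²/(gh_f))^4.75 + ν·Q^9.4·(L/(gh_f))^5.2]^0.04
LQ²/(gh_f) = 0.2523; L/(gh_f) = 2.822
Term 1 = ε^1.25·(…)^4.75 = 9.89×10^-9; Term 2 = ν·Q^9.4·(…)^5.2 = 2.08×10^-9
D = 0.66·(9.89×10^-9 + 2.08×10^-9)^0.04 = 0.3182 m = 318 mm
Check: V = 3.76 m/s, Re = 1.49×10^6, f = 0.01485, h_f = 26.9 m ≈ 28.9 m ✓

D ≈ 318 mm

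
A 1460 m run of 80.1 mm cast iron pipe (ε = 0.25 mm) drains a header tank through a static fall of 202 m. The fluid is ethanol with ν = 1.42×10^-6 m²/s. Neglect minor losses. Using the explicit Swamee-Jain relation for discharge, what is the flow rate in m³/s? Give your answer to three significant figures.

Swamee-Jain (Type II): Q = -0.965·√(gD⁵h_f/L)·ln[ε/(3.7D) + √(3.17ν²L/(gD³h_f))]
√(gD⁵h_f/L) = √(9.81·0.0801⁵·202/1460) = 0.002116
ε/(3.7D) = 8.44×10^-4; √(3.17ν²L/(gD³h_f)) = 9.57×10^-5
Q = -0.965·0.002116·ln(9.393×10^-4) = 0.01423 m³/s
Check: V = 2.82 m/s, Re = 1.59×10^5, f = 0.02748, h_f = 204 m ≈ 202 m ✓

Q ≈ 0.0142 m³/s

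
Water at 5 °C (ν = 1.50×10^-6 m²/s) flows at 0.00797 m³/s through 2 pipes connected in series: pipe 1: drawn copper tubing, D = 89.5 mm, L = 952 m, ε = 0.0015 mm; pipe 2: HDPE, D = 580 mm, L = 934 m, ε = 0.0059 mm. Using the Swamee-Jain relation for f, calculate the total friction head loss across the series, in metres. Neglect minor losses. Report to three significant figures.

H ≈ 16.6 m

Pipe 1: V = 1.267 m/s, Re = 7.56×10^4, ε/D = 1.68×10^-5, f = 0.01904, h_1 = f(L/D)V²/2g = 16.57 m
Pipe 2: V = 0.03017 m/s, Re = 1.17×10^4, ε/D = 1.02×10^-5, f = 0.02972, h_2 = f(L/D)V²/2g = 0.002220 m
Series → Q common, losses add: H = Σh = 16.57 m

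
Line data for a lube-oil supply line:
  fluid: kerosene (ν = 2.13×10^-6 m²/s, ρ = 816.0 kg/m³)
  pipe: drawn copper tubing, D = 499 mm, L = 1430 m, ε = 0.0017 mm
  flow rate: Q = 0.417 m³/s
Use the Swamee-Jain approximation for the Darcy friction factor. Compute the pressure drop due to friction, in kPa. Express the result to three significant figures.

V = 4Q/(πD²) = 4·0.417/(π·0.499²) = 2.132 m/s
Re = VD/ν = 2.132·0.499/2.13×10^-6 = 5.00×10^5 → turbulent
ε/D = 0.0017/499 = 3.41×10^-6
Swamee-Jain: f = 0.01315
h_f = f(L/D)V²/(2g) = 0.01315·(1430/0.499)·2.132²/(2·9.81) = 8.731 m
Δp = ρg·h_f = 816.0·9.81·8.731 = 69.90 kPa

Δp ≈ 69.9 kPa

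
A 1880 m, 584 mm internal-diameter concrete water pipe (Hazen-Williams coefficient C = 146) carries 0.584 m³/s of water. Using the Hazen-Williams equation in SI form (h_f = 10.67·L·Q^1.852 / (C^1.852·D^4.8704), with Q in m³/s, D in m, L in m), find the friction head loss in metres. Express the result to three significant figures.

h_f = 10.67·1880·0.584^1.852 / (146^1.852·0.584^4.8704) = 9.977 m

h_f ≈ 9.98 m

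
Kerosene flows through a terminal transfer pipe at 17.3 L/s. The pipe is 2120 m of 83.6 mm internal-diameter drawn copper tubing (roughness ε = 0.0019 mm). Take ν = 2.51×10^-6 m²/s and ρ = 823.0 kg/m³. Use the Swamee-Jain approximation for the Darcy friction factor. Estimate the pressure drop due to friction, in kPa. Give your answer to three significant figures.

V = 4Q/(πD²) = 4·0.0173/(π·0.0836²) = 3.152 m/s
Re = VD/ν = 3.152·0.0836/2.51×10^-6 = 1.05×10^5 → turbulent
ε/D = 0.0019/83.6 = 2.27×10^-5
Swamee-Jain: f = 0.01783
h_f = f(L/D)V²/(2g) = 0.01783·(2120/0.0836)·3.152²/(2·9.81) = 228.9 m
Δp = ρg·h_f = 823.0·9.81·228.9 = 1848 kPa

Δp ≈ 1850 kPa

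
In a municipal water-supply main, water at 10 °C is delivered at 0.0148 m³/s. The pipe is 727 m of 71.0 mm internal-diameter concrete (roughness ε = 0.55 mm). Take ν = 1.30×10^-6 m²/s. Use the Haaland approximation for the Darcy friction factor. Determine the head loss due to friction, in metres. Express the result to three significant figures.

V = 4Q/(πD²) = 4·0.0148/(π·0.0710²) = 3.738 m/s
Re = VD/ν = 3.738·0.0710/1.30×10^-6 = 2.04×10^5 → turbulent
ε/D = 0.55/71.0 = 0.00775
Haaland: f = 0.03522
h_f = f(L/D)V²/(2g) = 0.03522·(727/0.0710)·3.738²/(2·9.81) = 256.9 m

h_f ≈ 257 m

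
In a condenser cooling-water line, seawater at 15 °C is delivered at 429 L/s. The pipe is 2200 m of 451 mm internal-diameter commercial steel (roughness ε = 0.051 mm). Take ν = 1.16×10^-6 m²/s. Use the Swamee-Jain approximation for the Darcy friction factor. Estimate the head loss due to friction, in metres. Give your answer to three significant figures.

h_f ≈ 24.5 m

V = 4Q/(πD²) = 4·0.429/(π·0.451²) = 2.685 m/s
Re = VD/ν = 2.685·0.451/1.16×10^-6 = 1.04×10^6 → turbulent
ε/D = 0.051/451 = 1.13×10^-4
Swamee-Jain: f = 0.01365
h_f = f(L/D)V²/(2g) = 0.01365·(2200/0.451)·2.685²/(2·9.81) = 24.48 m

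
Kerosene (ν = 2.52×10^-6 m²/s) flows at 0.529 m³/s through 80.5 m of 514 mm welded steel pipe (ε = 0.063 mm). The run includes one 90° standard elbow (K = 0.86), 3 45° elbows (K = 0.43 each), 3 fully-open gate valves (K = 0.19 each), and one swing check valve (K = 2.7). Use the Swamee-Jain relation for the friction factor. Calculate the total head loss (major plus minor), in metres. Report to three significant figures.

H_L ≈ 2.56 m

V = 4Q/(πD²) = 2.549 m/s; V²/2g = 0.3313 m
Re = 5.20×10^5, ε/D = 1.23×10^-4 → f = 0.01466 (Swamee-Jain)
Major: h_f = f(L/D)·V²/2g = 0.01466·156.6·0.3313 = 0.7608 m
Minor: ΣK = 5.42; h_m = ΣK·V²/2g = 1.795 m
Total H_L = 0.7608 + 1.795 = 2.556 m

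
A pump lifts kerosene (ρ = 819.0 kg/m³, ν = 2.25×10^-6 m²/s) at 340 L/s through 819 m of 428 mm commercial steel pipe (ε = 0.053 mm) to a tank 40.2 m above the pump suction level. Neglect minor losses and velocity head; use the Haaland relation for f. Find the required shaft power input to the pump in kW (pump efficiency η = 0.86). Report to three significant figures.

P_shaft ≈ 153 kW

V = 4Q/(πD²) = 2.363 m/s; Re = 4.50×10^5; ε/D = 1.24×10^-4; f = 0.01469
h_f = f(L/D)V²/2g = 8.004 m
Total head H = z + h_f = 40.2 + 8.004 = 48.20 m
P_hyd = ρgQH = 819.0·9.81·0.340·48.20 = 131.7 kW
P_shaft = P_hyd/η = 131.7/0.86 = 153.1 kW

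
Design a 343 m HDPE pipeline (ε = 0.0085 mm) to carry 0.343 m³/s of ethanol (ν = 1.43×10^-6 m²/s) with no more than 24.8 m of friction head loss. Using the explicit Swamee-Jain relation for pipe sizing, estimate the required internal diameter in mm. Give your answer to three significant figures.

Swamee-Jain (Type III): D = 0.66·[ε^1.25·(LQ²/(gh_f))^4.75 + ν·Q^9.4·(L/(gh_f))^5.2]^0.04
LQ²/(gh_f) = 0.1659; L/(gh_f) = 1.410
Term 1 = ε^1.25·(…)^4.75 = 9.03×10^-11; Term 2 = ν·Q^9.4·(…)^5.2 = 3.65×10^-10
D = 0.66·(9.03×10^-11 + 3.65×10^-10)^0.04 = 0.2792 m = 279 mm
Check: V = 5.60 m/s, Re = 1.09×10^6, f = 0.01217, h_f = 23.9 m ≈ 24.8 m ✓

D ≈ 279 mm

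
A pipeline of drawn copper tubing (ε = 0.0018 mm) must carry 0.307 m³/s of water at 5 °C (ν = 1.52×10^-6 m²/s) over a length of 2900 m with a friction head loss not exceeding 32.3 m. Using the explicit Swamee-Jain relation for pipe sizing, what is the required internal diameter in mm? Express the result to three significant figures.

D ≈ 393 mm

Swamee-Jain (Type III): D = 0.66·[ε^1.25·(LQ²/(gh_f))^4.75 + ν·Q^9.4·(L/(gh_f))^5.2]^0.04
LQ²/(gh_f) = 0.8626; L/(gh_f) = 9.152
Term 1 = ε^1.25·(…)^4.75 = 3.27×10^-8; Term 2 = ν·Q^9.4·(…)^5.2 = 2.30×10^-6
D = 0.66·(3.27×10^-8 + 2.30×10^-6)^0.04 = 0.3928 m = 393 mm
Check: V = 2.53 m/s, Re = 6.55×10^5, f = 0.01257, h_f = 30.3 m ≈ 32.3 m ✓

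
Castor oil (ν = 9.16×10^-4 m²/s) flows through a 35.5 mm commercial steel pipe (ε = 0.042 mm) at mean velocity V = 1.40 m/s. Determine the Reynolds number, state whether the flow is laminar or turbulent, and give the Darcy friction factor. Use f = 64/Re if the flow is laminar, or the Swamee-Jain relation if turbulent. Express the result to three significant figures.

Re = VD/ν = 1.400·0.0355/9.16×10^-4 = 54.3
Re < 2300 → laminar → f = 64/Re = 1.180

Re ≈ 54.3; laminar; f = 64/Re ≈ 1.18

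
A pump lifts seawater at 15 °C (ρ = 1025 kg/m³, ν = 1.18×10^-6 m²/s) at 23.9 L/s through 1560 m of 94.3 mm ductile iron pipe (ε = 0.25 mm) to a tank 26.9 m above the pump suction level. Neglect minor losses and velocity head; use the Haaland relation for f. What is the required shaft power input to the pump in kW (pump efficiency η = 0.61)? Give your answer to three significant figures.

P_shaft ≈ 111 kW

V = 4Q/(πD²) = 3.422 m/s; Re = 2.73×10^5; ε/D = 0.00265; f = 0.02581
h_f = f(L/D)V²/2g = 254.8 m
Total head H = z + h_f = 26.9 + 254.8 = 281.7 m
P_hyd = ρgQH = 1025·9.81·0.0239·281.7 = 67.71 kW
P_shaft = P_hyd/η = 67.71/0.61 = 111.0 kW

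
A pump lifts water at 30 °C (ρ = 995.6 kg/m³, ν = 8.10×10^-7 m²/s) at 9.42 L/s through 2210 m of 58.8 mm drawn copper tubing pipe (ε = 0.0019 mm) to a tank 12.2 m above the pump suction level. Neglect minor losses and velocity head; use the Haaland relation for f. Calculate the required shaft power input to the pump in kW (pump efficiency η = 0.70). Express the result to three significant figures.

V = 4Q/(πD²) = 3.469 m/s; Re = 2.52×10^5; ε/D = 3.23×10^-5; f = 0.01507
h_f = f(L/D)V²/2g = 347.4 m
Total head H = z + h_f = 12.2 + 347.4 = 359.6 m
P_hyd = ρgQH = 995.6·9.81·0.00942·359.6 = 33.09 kW
P_shaft = P_hyd/η = 33.09/0.70 = 47.27 kW

P_shaft ≈ 47.3 kW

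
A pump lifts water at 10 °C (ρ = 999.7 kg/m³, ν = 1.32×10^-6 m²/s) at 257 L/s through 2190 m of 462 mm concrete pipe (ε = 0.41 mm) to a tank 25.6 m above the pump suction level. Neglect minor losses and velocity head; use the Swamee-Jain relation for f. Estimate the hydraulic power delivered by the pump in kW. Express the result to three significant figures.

P_hyd ≈ 92.9 kW

V = 4Q/(πD²) = 1.533 m/s; Re = 5.37×10^5; ε/D = 8.87×10^-4; f = 0.01980
h_f = f(L/D)V²/2g = 11.25 m
Total head H = z + h_f = 25.6 + 11.25 = 36.85 m
P_hyd = ρgQH = 999.7·9.81·0.257·36.85 = 92.86 kW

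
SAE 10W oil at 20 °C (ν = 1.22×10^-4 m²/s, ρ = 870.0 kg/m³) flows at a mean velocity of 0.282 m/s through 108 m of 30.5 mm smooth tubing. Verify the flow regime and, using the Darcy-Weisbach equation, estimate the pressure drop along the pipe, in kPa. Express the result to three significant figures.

Δp ≈ 111 kPa

Re = VD/ν = 0.282·0.03050/1.22×10^-4 = 70.5 → laminar (Re < 2300)
f = 64/Re = 0.9078
h_f = f(L/D)V²/(2g) = 0.9078·(108/0.03050)·0.282²/(2·9.81) = 13.03 m
Δp = ρg·h_f = 870.0·9.81·13.03 = 111.2 kPa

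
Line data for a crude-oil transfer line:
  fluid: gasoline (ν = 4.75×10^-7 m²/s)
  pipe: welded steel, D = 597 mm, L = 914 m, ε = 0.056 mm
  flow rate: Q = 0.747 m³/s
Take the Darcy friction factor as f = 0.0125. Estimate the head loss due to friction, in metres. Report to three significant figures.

h_f ≈ 6.95 m

V = 4Q/(πD²) = 4·0.747/(π·0.597²) = 2.669 m/s
h_f = f(L/D)V²/(2g) = 0.01250·(914/0.597)·2.669²/(2·9.81) = 6.946 m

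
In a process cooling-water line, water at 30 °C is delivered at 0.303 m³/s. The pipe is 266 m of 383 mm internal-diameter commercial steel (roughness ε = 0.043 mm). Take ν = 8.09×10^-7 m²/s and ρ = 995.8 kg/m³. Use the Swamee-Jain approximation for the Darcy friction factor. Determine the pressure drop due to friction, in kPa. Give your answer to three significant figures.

Δp ≈ 32.2 kPa

V = 4Q/(πD²) = 4·0.303/(π·0.383²) = 2.630 m/s
Re = VD/ν = 2.630·0.383/8.09×10^-7 = 1.25×10^6 → turbulent
ε/D = 0.043/383 = 1.12×10^-4
Swamee-Jain: f = 0.01347
h_f = f(L/D)V²/(2g) = 0.01347·(266/0.383)·2.630²/(2·9.81) = 3.297 m
Δp = ρg·h_f = 995.8·9.81·3.297 = 32.21 kPa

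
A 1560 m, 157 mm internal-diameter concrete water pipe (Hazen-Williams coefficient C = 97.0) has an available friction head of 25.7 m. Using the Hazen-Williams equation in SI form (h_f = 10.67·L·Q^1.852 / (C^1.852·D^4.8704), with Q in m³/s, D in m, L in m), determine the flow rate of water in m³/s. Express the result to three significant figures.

Q ≈ 0.0226 m³/s

Rearranging: Q = [h_f·C^1.852·D^4.8704 / (10.67·L)]^(1/1.852)
Q = [25.7·97.0^1.852·0.157^4.8704 / (10.67·1560)]^0.540 = 0.02260 m³/s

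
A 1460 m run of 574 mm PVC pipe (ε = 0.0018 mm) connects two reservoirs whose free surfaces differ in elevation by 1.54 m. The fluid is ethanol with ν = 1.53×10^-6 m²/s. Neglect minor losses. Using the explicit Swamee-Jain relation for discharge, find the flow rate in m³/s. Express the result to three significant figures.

Q ≈ 0.237 m³/s

Swamee-Jain (Type II): Q = -0.965·√(gD⁵h_f/L)·ln[ε/(3.7D) + √(3.17ν²L/(gD³h_f))]
√(gD⁵h_f/L) = √(9.81·0.574⁵·1.54/1460) = 0.02539
ε/(3.7D) = 8.48×10^-7; √(3.17ν²L/(gD³h_f)) = 6.16×10^-5
Q = -0.965·0.02539·ln(6.243×10^-5) = 0.2372 m³/s
Check: V = 0.917 m/s, Re = 3.44×10^5, f = 0.01405, h_f = 1.53 m ≈ 1.54 m ✓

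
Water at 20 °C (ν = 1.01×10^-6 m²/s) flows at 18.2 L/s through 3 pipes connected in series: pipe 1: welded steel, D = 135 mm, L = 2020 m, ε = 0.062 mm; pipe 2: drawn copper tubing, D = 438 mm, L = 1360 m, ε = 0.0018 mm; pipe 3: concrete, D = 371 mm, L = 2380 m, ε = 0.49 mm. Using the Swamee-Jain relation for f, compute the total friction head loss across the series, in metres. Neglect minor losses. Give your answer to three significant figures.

Pipe 1: V = 1.271 m/s, Re = 1.70×10^5, ε/D = 4.59×10^-4, f = 0.01902, h_1 = f(L/D)V²/2g = 23.45 m
Pipe 2: V = 0.1208 m/s, Re = 5.24×10^4, ε/D = 4.11×10^-6, f = 0.02056, h_2 = f(L/D)V²/2g = 0.04748 m
Pipe 3: V = 0.1684 m/s, Re = 6.18×10^4, ε/D = 0.00132, f = 0.02447, h_3 = f(L/D)V²/2g = 0.2268 m
Series → Q common, losses add: H = Σh = 23.72 m

H ≈ 23.7 m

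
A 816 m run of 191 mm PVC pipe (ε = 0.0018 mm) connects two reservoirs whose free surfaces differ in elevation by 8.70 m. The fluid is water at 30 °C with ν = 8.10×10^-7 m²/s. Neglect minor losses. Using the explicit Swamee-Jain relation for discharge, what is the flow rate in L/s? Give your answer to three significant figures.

Q ≈ 48.7 L/s

Swamee-Jain (Type II): Q = -0.965·√(gD⁵h_f/L)·ln[ε/(3.7D) + √(3.17ν²L/(gD³h_f))]
√(gD⁵h_f/L) = √(9.81·0.191⁵·8.70/816) = 0.005156
ε/(3.7D) = 2.55×10^-6; √(3.17ν²L/(gD³h_f)) = 5.34×10^-5
Q = -0.965·0.005156·ln(5.597×10^-5) = 0.04872 m³/s
Check: V = 1.70 m/s, Re = 4.01×10^5, f = 0.01376, h_f = 8.66 m ≈ 8.70 m ✓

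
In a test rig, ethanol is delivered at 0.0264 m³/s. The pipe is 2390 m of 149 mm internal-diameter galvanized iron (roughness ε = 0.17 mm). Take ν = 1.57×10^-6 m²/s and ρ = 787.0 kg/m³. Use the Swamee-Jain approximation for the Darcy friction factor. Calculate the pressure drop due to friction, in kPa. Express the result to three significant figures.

V = 4Q/(πD²) = 4·0.0264/(π·0.149²) = 1.514 m/s
Re = VD/ν = 1.514·0.149/1.57×10^-6 = 1.44×10^5 → turbulent
ε/D = 0.17/149 = 0.00114
Swamee-Jain: f = 0.02218
h_f = f(L/D)V²/(2g) = 0.02218·(2390/0.149)·1.514²/(2·9.81) = 41.57 m
Δp = ρg·h_f = 787.0·9.81·41.57 = 320.9 kPa

Δp ≈ 321 kPa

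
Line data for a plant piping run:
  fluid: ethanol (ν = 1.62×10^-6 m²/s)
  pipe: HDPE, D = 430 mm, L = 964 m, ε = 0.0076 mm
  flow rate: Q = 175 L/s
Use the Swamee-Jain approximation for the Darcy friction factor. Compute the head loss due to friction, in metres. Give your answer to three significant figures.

V = 4Q/(πD²) = 4·0.175/(π·0.430²) = 1.205 m/s
Re = VD/ν = 1.205·0.430/1.62×10^-6 = 3.20×10^5 → turbulent
ε/D = 0.0076/430 = 1.77×10^-5
Swamee-Jain: f = 0.01442
h_f = f(L/D)V²/(2g) = 0.01442·(964/0.430)·1.205²/(2·9.81) = 2.392 m

h_f ≈ 2.39 m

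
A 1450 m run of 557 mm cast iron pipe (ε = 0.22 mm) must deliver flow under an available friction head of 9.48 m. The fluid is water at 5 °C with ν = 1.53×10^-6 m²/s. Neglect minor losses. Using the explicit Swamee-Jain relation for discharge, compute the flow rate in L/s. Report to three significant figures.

Q ≈ 505 L/s

Swamee-Jain (Type II): Q = -0.965·√(gD⁵h_f/L)·ln[ε/(3.7D) + √(3.17ν²L/(gD³h_f))]
√(gD⁵h_f/L) = √(9.81·0.557⁵·9.48/1450) = 0.05864
ε/(3.7D) = 1.07×10^-4; √(3.17ν²L/(gD³h_f)) = 2.59×10^-5
Q = -0.965·0.05864·ln(1.326×10^-4) = 0.5052 m³/s
Check: V = 2.07 m/s, Re = 7.55×10^5, f = 0.01673, h_f = 9.54 m ≈ 9.48 m ✓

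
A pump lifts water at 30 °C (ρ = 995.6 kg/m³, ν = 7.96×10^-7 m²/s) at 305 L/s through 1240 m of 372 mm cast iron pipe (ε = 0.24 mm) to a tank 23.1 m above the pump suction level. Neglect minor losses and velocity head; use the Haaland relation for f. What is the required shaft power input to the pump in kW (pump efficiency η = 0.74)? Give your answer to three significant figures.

P_shaft ≈ 190 kW

V = 4Q/(πD²) = 2.806 m/s; Re = 1.31×10^6; ε/D = 6.45×10^-4; f = 0.01801
h_f = f(L/D)V²/2g = 24.10 m
Total head H = z + h_f = 23.1 + 24.10 = 47.20 m
P_hyd = ρgQH = 995.6·9.81·0.305·47.20 = 140.6 kW
P_shaft = P_hyd/η = 140.6/0.74 = 190.0 kW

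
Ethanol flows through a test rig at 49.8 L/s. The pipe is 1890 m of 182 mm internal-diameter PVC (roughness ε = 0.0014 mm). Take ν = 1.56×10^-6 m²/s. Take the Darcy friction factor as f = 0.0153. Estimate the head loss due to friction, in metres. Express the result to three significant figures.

h_f ≈ 29.7 m

V = 4Q/(πD²) = 4·0.0498/(π·0.182²) = 1.914 m/s
h_f = f(L/D)V²/(2g) = 0.01530·(1890/0.182)·1.914²/(2·9.81) = 29.67 m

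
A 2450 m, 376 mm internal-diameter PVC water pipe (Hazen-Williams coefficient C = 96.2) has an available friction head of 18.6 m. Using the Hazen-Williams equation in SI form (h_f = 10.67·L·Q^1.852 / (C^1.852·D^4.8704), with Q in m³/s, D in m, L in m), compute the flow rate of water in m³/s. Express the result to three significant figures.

Rearranging: Q = [h_f·C^1.852·D^4.8704 / (10.67·L)]^(1/1.852)
Q = [18.6·96.2^1.852·0.376^4.8704 / (10.67·2450)]^0.540 = 0.1467 m³/s

Q ≈ 0.147 m³/s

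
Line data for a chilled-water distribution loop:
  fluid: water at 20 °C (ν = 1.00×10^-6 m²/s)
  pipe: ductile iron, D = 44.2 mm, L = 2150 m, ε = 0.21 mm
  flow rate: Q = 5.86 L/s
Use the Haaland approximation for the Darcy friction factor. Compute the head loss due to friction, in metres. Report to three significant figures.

V = 4Q/(πD²) = 4·0.00586/(π·0.0442²) = 3.819 m/s
Re = VD/ν = 3.819·0.0442/1.00×10^-6 = 1.69×10^5 → turbulent
ε/D = 0.21/44.2 = 0.00475
Haaland: f = 0.03049
h_f = f(L/D)V²/(2g) = 0.03049·(2150/0.0442)·3.819²/(2·9.81) = 1103 m

h_f ≈ 1100 m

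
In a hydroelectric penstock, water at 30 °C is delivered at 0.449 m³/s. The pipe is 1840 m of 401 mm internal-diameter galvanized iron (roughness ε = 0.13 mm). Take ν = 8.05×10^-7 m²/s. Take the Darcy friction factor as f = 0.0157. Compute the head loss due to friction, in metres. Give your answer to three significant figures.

h_f ≈ 46.4 m

V = 4Q/(πD²) = 4·0.449/(π·0.401²) = 3.555 m/s
h_f = f(L/D)V²/(2g) = 0.01570·(1840/0.401)·3.555²/(2·9.81) = 46.41 m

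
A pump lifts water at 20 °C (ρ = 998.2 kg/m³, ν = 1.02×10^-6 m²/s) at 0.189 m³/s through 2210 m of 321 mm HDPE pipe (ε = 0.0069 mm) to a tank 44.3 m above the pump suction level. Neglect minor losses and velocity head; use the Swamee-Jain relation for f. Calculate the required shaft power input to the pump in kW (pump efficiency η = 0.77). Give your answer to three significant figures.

V = 4Q/(πD²) = 2.335 m/s; Re = 7.35×10^5; ε/D = 2.15×10^-5; f = 0.01266
h_f = f(L/D)V²/2g = 24.23 m
Total head H = z + h_f = 44.3 + 24.23 = 68.53 m
P_hyd = ρgQH = 998.2·9.81·0.189·68.53 = 126.8 kW
P_shaft = P_hyd/η = 126.8/0.77 = 164.7 kW

P_shaft ≈ 165 kW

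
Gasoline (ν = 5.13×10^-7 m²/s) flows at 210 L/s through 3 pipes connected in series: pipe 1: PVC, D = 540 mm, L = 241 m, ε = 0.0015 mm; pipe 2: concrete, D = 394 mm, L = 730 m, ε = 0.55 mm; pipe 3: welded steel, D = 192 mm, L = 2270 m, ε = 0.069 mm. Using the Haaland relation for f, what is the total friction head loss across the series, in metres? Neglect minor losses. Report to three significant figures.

H ≈ 506 m

Pipe 1: V = 0.9169 m/s, Re = 9.65×10^5, ε/D = 2.78×10^-6, f = 0.01170, h_1 = f(L/D)V²/2g = 0.2238 m
Pipe 2: V = 1.722 m/s, Re = 1.32×10^6, ε/D = 0.00140, f = 0.02153, h_2 = f(L/D)V²/2g = 6.033 m
Pipe 3: V = 7.253 m/s, Re = 2.71×10^6, ε/D = 3.59×10^-4, f = 0.01577, h_3 = f(L/D)V²/2g = 500.0 m
Series → Q common, losses add: H = Σh = 506.2 m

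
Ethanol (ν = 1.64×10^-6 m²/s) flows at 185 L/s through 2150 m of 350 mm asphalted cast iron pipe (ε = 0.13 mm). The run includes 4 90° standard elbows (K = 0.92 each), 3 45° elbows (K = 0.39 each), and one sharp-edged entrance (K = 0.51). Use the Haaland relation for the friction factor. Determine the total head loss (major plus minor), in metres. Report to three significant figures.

V = 4Q/(πD²) = 1.923 m/s; V²/2g = 0.1884 m
Re = 4.10×10^5, ε/D = 3.71×10^-4 → f = 0.01690 (Haaland)
Major: h_f = f(L/D)·V²/2g = 0.01690·6143·0.1884 = 19.56 m
Minor: ΣK = 5.36; h_m = ΣK·V²/2g = 1.010 m
Total H_L = 19.56 + 1.010 = 20.57 m

H_L ≈ 20.6 m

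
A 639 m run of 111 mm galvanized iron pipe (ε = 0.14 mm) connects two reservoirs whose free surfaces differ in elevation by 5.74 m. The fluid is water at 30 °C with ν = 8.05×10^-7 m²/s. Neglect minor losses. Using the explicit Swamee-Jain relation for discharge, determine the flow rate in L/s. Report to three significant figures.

Swamee-Jain (Type II): Q = -0.965·√(gD⁵h_f/L)·ln[ε/(3.7D) + √(3.17ν²L/(gD³h_f))]
√(gD⁵h_f/L) = √(9.81·0.111⁵·5.74/639) = 0.001219
ε/(3.7D) = 3.41×10^-4; √(3.17ν²L/(gD³h_f)) = 1.31×10^-4
Q = -0.965·0.001219·ln(4.714×10^-4) = 0.009007 m³/s
Check: V = 0.931 m/s, Re = 1.28×10^5, f = 0.02277, h_f = 5.79 m ≈ 5.74 m ✓

Q ≈ 9.01 L/s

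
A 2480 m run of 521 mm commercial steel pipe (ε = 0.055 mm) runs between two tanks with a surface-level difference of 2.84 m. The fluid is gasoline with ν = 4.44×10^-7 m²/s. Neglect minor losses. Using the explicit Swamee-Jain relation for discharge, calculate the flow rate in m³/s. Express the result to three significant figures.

Q ≈ 0.199 m³/s

Swamee-Jain (Type II): Q = -0.965·√(gD⁵h_f/L)·ln[ε/(3.7D) + √(3.17ν²L/(gD³h_f))]
√(gD⁵h_f/L) = √(9.81·0.521⁵·2.84/2480) = 0.02077
ε/(3.7D) = 2.85×10^-5; √(3.17ν²L/(gD³h_f)) = 1.98×10^-5
Q = -0.965·0.02077·ln(4.836×10^-5) = 0.1991 m³/s
Check: V = 0.934 m/s, Re = 1.10×10^6, f = 0.01349, h_f = 2.86 m ≈ 2.84 m ✓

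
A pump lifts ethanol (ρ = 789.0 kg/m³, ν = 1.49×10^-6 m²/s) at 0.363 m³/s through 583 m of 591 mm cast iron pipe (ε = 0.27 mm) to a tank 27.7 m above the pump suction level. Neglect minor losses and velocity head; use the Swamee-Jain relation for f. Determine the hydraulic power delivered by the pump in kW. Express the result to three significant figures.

P_hyd ≈ 82.1 kW

V = 4Q/(πD²) = 1.323 m/s; Re = 5.25×10^5; ε/D = 4.57×10^-4; f = 0.01746
h_f = f(L/D)V²/2g = 1.537 m
Total head H = z + h_f = 27.7 + 1.537 = 29.24 m
P_hyd = ρgQH = 789.0·9.81·0.363·29.24 = 82.15 kW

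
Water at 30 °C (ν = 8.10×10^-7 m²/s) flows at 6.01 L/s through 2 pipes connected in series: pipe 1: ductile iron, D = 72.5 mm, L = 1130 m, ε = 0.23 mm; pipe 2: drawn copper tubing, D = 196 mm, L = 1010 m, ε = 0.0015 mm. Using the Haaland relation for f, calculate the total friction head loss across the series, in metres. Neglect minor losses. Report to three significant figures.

Pipe 1: V = 1.456 m/s, Re = 1.30×10^5, ε/D = 0.00317, f = 0.02751, h_1 = f(L/D)V²/2g = 46.32 m
Pipe 2: V = 0.1992 m/s, Re = 4.82×10^4, ε/D = 7.65×10^-6, f = 0.02090, h_2 = f(L/D)V²/2g = 0.2178 m
Series → Q common, losses add: H = Σh = 46.54 m

H ≈ 46.5 m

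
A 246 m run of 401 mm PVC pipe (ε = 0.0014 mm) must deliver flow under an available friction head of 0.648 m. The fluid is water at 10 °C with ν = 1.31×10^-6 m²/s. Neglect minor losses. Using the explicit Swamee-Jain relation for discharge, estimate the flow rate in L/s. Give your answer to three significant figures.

Swamee-Jain (Type II): Q = -0.965·√(gD⁵h_f/L)·ln[ε/(3.7D) + √(3.17ν²L/(gD³h_f))]
√(gD⁵h_f/L) = √(9.81·0.401⁵·0.648/246) = 0.01637
ε/(3.7D) = 9.44×10^-7; √(3.17ν²L/(gD³h_f)) = 5.71×10^-5
Q = -0.965·0.01637·ln(5.808×10^-5) = 0.1541 m³/s
Check: V = 1.22 m/s, Re = 3.73×10^5, f = 0.01385, h_f = 0.644 m ≈ 0.648 m ✓

Q ≈ 154 L/s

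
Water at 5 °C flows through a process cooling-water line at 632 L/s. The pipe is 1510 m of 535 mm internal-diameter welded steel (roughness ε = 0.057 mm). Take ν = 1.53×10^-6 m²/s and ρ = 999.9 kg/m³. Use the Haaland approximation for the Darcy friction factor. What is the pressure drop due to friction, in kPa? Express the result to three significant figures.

Δp ≈ 150 kPa

V = 4Q/(πD²) = 4·0.632/(π·0.535²) = 2.811 m/s
Re = VD/ν = 2.811·0.535/1.53×10^-6 = 9.83×10^5 → turbulent
ε/D = 0.057/535 = 1.07×10^-4
Haaland: f = 0.01344
h_f = f(L/D)V²/(2g) = 0.01344·(1510/0.535)·2.811²/(2·9.81) = 15.28 m
Δp = ρg·h_f = 999.9·9.81·15.28 = 149.9 kPa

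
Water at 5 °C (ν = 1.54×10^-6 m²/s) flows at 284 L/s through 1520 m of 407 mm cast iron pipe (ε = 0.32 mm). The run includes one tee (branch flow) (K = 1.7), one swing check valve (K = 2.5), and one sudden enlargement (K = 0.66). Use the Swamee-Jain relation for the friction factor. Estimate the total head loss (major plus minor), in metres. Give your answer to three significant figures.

V = 4Q/(πD²) = 2.183 m/s; V²/2g = 0.2429 m
Re = 5.77×10^5, ε/D = 7.86×10^-4 → f = 0.01927 (Swamee-Jain)
Major: h_f = f(L/D)·V²/2g = 0.01927·3735·0.2429 = 17.48 m
Minor: ΣK = 4.86; h_m = ΣK·V²/2g = 1.180 m
Total H_L = 17.48 + 1.180 = 18.66 m

H_L ≈ 18.7 m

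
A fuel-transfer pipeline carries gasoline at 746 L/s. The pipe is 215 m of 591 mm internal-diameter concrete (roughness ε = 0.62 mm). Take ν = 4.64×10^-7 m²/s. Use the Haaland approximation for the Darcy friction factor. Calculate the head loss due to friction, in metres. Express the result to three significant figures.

h_f ≈ 2.74 m

V = 4Q/(πD²) = 4·0.746/(π·0.591²) = 2.719 m/s
Re = VD/ν = 2.719·0.591/4.64×10^-7 = 3.46×10^6 → turbulent
ε/D = 0.62/591 = 0.00105
Haaland: f = 0.01998
h_f = f(L/D)V²/(2g) = 0.01998·(215/0.591)·2.719²/(2·9.81) = 2.740 m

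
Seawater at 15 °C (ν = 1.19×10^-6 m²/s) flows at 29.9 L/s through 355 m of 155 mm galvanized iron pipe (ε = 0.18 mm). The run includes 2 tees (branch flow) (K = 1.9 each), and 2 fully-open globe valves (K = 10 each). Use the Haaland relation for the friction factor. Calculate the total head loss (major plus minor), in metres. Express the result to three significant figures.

H_L ≈ 9.35 m

V = 4Q/(πD²) = 1.585 m/s; V²/2g = 0.1280 m
Re = 2.06×10^5, ε/D = 0.00116 → f = 0.02150 (Haaland)
Major: h_f = f(L/D)·V²/2g = 0.02150·2290·0.1280 = 6.302 m
Minor: ΣK = 23.8; h_m = ΣK·V²/2g = 3.046 m
Total H_L = 6.302 + 3.046 = 9.348 m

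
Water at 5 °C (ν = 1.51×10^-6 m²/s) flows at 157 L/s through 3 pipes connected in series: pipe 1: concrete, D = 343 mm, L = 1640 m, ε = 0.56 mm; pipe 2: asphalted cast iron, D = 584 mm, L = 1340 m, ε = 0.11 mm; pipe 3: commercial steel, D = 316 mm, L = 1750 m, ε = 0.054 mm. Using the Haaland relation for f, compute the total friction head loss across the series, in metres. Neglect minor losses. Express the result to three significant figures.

Pipe 1: V = 1.699 m/s, Re = 3.86×10^5, ε/D = 0.00163, f = 0.02273, h_1 = f(L/D)V²/2g = 15.99 m
Pipe 2: V = 0.5861 m/s, Re = 2.27×10^5, ε/D = 1.88×10^-4, f = 0.01652, h_2 = f(L/D)V²/2g = 0.6637 m
Pipe 3: V = 2.002 m/s, Re = 4.19×10^5, ε/D = 1.71×10^-4, f = 0.01526, h_3 = f(L/D)V²/2g = 17.27 m
Series → Q common, losses add: H = Σh = 33.92 m

H ≈ 33.9 m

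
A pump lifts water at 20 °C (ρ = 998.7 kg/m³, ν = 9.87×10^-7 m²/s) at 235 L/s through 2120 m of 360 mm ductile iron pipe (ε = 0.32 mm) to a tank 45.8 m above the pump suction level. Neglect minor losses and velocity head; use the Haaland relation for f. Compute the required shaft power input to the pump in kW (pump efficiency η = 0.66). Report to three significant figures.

V = 4Q/(πD²) = 2.309 m/s; Re = 8.42×10^5; ε/D = 8.89×10^-4; f = 0.01947
h_f = f(L/D)V²/2g = 31.14 m
Total head H = z + h_f = 45.8 + 31.14 = 76.94 m
P_hyd = ρgQH = 998.7·9.81·0.235·76.94 = 177.1 kW
P_shaft = P_hyd/η = 177.1/0.66 = 268.4 kW

P_shaft ≈ 268 kW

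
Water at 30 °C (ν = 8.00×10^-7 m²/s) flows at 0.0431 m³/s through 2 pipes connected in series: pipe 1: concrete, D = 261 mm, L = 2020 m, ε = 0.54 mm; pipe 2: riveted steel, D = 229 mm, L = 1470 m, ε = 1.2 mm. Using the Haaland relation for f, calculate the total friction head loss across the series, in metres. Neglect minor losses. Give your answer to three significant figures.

Pipe 1: V = 0.8056 m/s, Re = 2.63×10^5, ε/D = 0.00207, f = 0.02427, h_1 = f(L/D)V²/2g = 6.213 m
Pipe 2: V = 1.046 m/s, Re = 3.00×10^5, ε/D = 0.00524, f = 0.03115, h_2 = f(L/D)V²/2g = 11.16 m
Series → Q common, losses add: H = Σh = 17.37 m

H ≈ 17.4 m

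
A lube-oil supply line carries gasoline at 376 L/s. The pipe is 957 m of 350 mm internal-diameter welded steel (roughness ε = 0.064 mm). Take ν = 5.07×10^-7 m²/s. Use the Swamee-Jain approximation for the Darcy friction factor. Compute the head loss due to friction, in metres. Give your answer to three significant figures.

h_f ≈ 29.7 m

V = 4Q/(πD²) = 4·0.376/(π·0.350²) = 3.908 m/s
Re = VD/ν = 3.908·0.350/5.07×10^-7 = 2.70×10^6 → turbulent
ε/D = 0.064/350 = 1.83×10^-4
Swamee-Jain: f = 0.01397
h_f = f(L/D)V²/(2g) = 0.01397·(957/0.350)·3.908²/(2·9.81) = 29.73 m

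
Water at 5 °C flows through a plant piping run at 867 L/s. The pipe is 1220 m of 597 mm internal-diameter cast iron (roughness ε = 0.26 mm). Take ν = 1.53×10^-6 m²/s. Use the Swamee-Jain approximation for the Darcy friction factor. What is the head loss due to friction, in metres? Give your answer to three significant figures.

h_f ≈ 16.7 m

V = 4Q/(πD²) = 4·0.867/(π·0.597²) = 3.097 m/s
Re = VD/ν = 3.097·0.597/1.53×10^-6 = 1.21×10^6 → turbulent
ε/D = 0.26/597 = 4.36×10^-4
Swamee-Jain: f = 0.01675
h_f = f(L/D)V²/(2g) = 0.01675·(1220/0.597)·3.097²/(2·9.81) = 16.74 m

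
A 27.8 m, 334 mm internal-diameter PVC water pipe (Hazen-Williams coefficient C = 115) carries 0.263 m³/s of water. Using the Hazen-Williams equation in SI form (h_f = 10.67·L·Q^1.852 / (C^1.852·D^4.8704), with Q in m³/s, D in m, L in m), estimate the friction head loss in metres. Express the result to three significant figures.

h_f = 10.67·27.8·0.263^1.852 / (115^1.852·0.334^4.8704) = 0.7963 m

h_f ≈ 0.796 m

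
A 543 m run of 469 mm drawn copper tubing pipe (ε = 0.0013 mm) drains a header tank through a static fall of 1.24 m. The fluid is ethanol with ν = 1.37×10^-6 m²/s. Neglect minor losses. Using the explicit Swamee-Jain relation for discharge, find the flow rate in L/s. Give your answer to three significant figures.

Q ≈ 215 L/s

Swamee-Jain (Type II): Q = -0.965·√(gD⁵h_f/L)·ln[ε/(3.7D) + √(3.17ν²L/(gD³h_f))]
√(gD⁵h_f/L) = √(9.81·0.469⁵·1.24/543) = 0.02255
ε/(3.7D) = 7.49×10^-7; √(3.17ν²L/(gD³h_f)) = 5.07×10^-5
Q = -0.965·0.02255·ln(5.149×10^-5) = 0.2148 m³/s
Check: V = 1.24 m/s, Re = 4.26×10^5, f = 0.01352, h_f = 1.23 m ≈ 1.24 m ✓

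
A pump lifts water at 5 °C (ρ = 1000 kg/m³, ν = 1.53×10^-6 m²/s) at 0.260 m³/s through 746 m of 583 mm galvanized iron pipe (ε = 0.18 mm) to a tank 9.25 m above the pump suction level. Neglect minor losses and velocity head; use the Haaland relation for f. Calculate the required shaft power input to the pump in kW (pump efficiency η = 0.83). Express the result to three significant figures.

V = 4Q/(πD²) = 0.9740 m/s; Re = 3.71×10^5; ε/D = 3.09×10^-4; f = 0.01657
h_f = f(L/D)V²/2g = 1.025 m
Total head H = z + h_f = 9.25 + 1.025 = 10.28 m
P_hyd = ρgQH = 1000·9.81·0.260·10.28 = 26.21 kW
P_shaft = P_hyd/η = 26.21/0.83 = 31.58 kW

P_shaft ≈ 31.6 kW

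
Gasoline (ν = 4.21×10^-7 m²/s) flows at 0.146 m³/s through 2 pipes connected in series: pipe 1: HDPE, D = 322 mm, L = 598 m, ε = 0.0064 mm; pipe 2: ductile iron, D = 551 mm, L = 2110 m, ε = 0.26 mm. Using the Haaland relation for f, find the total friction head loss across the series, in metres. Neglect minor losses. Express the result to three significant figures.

H ≈ 4.74 m

Pipe 1: V = 1.793 m/s, Re = 1.37×10^6, ε/D = 1.99×10^-5, f = 0.01146, h_1 = f(L/D)V²/2g = 3.485 m
Pipe 2: V = 0.6123 m/s, Re = 8.01×10^5, ε/D = 4.72×10^-4, f = 0.01708, h_2 = f(L/D)V²/2g = 1.250 m
Series → Q common, losses add: H = Σh = 4.735 m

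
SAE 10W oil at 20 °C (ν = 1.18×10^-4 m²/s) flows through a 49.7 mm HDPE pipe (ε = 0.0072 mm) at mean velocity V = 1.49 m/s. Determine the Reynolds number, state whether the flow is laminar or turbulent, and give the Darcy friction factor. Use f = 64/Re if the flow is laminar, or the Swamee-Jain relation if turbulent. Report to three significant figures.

Re = VD/ν = 1.490·0.0497/1.18×10^-4 = 628
Re < 2300 → laminar → f = 64/Re = 0.1020

Re ≈ 628; laminar; f = 64/Re ≈ 0.102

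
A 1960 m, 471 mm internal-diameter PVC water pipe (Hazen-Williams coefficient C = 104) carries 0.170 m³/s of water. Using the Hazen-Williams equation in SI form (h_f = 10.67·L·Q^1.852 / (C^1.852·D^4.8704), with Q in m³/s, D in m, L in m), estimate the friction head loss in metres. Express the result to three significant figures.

h_f = 10.67·1960·0.170^1.852 / (104^1.852·0.471^4.8704) = 5.652 m

h_f ≈ 5.65 m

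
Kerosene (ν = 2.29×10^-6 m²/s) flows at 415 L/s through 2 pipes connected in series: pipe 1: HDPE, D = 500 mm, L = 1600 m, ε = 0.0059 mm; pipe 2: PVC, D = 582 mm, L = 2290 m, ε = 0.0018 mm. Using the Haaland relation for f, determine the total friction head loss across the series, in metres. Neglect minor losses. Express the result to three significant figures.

H ≈ 16.4 m

Pipe 1: V = 2.114 m/s, Re = 4.61×10^5, ε/D = 1.18×10^-5, f = 0.01338, h_1 = f(L/D)V²/2g = 9.749 m
Pipe 2: V = 1.560 m/s, Re = 3.96×10^5, ε/D = 3.09×10^-6, f = 0.01365, h_2 = f(L/D)V²/2g = 6.662 m
Series → Q common, losses add: H = Σh = 16.41 m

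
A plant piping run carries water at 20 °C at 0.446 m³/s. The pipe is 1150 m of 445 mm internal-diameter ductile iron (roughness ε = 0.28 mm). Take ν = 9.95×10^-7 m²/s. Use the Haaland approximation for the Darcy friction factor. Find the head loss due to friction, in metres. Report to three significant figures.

V = 4Q/(πD²) = 4·0.446/(π·0.445²) = 2.868 m/s
Re = VD/ν = 2.868·0.445/9.95×10^-7 = 1.28×10^6 → turbulent
ε/D = 0.28/445 = 6.29×10^-4
Haaland: f = 0.01792
h_f = f(L/D)V²/(2g) = 0.01792·(1150/0.445)·2.868²/(2·9.81) = 19.41 m

h_f ≈ 19.4 m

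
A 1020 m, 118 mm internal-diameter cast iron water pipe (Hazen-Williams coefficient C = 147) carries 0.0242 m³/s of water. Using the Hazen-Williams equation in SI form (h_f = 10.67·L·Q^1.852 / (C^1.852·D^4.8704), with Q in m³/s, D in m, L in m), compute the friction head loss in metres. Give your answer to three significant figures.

h_f ≈ 35.5 m

h_f = 10.67·1020·0.0242^1.852 / (147^1.852·0.118^4.8704) = 35.48 m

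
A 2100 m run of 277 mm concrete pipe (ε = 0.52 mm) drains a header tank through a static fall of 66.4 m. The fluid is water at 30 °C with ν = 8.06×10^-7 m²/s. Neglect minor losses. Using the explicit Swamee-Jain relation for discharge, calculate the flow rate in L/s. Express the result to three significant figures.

Swamee-Jain (Type II): Q = -0.965·√(gD⁵h_f/L)·ln[ε/(3.7D) + √(3.17ν²L/(gD³h_f))]
√(gD⁵h_f/L) = √(9.81·0.277⁵·66.4/2100) = 0.02249
ε/(3.7D) = 5.07×10^-4; √(3.17ν²L/(gD³h_f)) = 1.77×10^-5
Q = -0.965·0.02249·ln(5.250×10^-4) = 0.1639 m³/s
Check: V = 2.72 m/s, Re = 9.35×10^5, f = 0.02332, h_f = 66.7 m ≈ 66.4 m ✓

Q ≈ 164 L/s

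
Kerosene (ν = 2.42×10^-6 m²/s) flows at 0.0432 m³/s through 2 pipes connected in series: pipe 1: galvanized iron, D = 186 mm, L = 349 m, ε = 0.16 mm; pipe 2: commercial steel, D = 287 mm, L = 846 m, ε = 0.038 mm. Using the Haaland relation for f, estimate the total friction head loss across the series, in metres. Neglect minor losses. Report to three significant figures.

H ≈ 6.38 m

Pipe 1: V = 1.590 m/s, Re = 1.22×10^5, ε/D = 8.60×10^-4, f = 0.02108, h_1 = f(L/D)V²/2g = 5.096 m
Pipe 2: V = 0.6678 m/s, Re = 7.92×10^4, ε/D = 1.32×10^-4, f = 0.01924, h_2 = f(L/D)V²/2g = 1.289 m
Series → Q common, losses add: H = Σh = 6.384 m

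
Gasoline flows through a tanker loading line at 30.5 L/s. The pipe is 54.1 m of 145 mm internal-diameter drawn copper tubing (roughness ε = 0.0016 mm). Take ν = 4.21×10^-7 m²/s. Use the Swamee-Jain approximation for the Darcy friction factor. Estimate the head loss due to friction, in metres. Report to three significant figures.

V = 4Q/(πD²) = 4·0.0305/(π·0.145²) = 1.847 m/s
Re = VD/ν = 1.847·0.145/4.21×10^-7 = 6.36×10^5 → turbulent
ε/D = 0.0016/145 = 1.10×10^-5
Swamee-Jain: f = 0.01275
h_f = f(L/D)V²/(2g) = 0.01275·(54.1/0.145)·1.847²/(2·9.81) = 0.8271 m

h_f ≈ 0.827 m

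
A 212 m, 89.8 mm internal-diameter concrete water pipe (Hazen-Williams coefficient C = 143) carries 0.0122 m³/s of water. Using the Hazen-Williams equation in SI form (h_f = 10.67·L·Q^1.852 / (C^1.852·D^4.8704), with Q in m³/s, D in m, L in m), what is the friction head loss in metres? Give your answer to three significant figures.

h_f ≈ 8.26 m

h_f = 10.67·212·0.0122^1.852 / (143^1.852·0.0898^4.8704) = 8.255 m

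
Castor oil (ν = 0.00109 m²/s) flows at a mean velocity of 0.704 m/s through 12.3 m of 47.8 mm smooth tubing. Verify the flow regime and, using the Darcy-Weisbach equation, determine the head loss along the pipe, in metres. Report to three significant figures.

Re = VD/ν = 0.704·0.04780/0.00109 = 30.9 → laminar (Re < 2300)
f = 64/Re = 2.073
h_f = f(L/D)V²/(2g) = 2.073·(12.3/0.04780)·0.704²/(2·9.81) = 13.48 m

h_f ≈ 13.5 m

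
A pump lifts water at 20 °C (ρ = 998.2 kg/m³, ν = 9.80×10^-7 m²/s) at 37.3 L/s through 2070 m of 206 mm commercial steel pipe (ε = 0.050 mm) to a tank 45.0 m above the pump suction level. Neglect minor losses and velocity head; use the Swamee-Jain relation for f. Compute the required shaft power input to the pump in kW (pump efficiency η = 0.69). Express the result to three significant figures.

P_shaft ≈ 29.6 kW

V = 4Q/(πD²) = 1.119 m/s; Re = 2.35×10^5; ε/D = 2.43×10^-4; f = 0.01709
h_f = f(L/D)V²/2g = 10.96 m
Total head H = z + h_f = 45.0 + 10.96 = 55.96 m
P_hyd = ρgQH = 998.2·9.81·0.0373·55.96 = 20.44 kW
P_shaft = P_hyd/η = 20.44/0.69 = 29.62 kW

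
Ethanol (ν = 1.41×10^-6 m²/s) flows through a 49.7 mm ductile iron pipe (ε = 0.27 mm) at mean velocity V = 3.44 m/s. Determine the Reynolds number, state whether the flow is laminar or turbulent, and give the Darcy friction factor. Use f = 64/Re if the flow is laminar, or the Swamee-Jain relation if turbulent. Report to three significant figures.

Re = VD/ν = 3.440·0.0497/1.41×10^-6 = 1.21×10^5
Re > 4000 → turbulent; ε/D = 0.00543
Swamee-Jain: f = 0.03211

Re ≈ 1.21×10^5; turbulent; f ≈ 0.0321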